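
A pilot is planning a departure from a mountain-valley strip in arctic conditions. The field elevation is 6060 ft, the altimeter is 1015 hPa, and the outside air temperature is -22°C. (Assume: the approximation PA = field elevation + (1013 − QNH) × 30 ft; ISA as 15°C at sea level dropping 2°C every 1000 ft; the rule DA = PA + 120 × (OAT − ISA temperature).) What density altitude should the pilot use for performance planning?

Pressure altitude = 6060 + (1013 − 1015) × 30 = 6060 + (-60) = 6000 ft.
ISA temperature at 6000 ft = 15 − 2 × (6000/1000) = 3°C.
ISA deviation = -22 − 3 = -25°C.
Density altitude = 6000 + 120 × (-25) = 3000 ft.

3000 ft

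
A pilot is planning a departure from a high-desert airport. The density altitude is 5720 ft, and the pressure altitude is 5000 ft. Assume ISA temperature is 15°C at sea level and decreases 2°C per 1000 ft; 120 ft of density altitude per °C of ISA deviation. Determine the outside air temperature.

11°C

Density altitude − pressure altitude = 5720 − 5000 = +720 ft.
At 120 ft/°C that is an ISA deviation of 720/120 = +6°C.
ISA temperature at 5000 ft = 15 − 2 × (5000/1000) = 5°C.
OAT = ISA + deviation = 5 + (+6) = 11°C.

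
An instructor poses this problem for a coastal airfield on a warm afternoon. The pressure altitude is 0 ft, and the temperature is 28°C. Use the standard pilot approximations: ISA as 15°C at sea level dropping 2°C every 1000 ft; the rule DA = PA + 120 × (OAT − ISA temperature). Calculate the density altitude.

1560 ft

ISA temperature at 0 ft = 15 − 2 × (0/1000) = 15°C.
ISA deviation = 28 − 15 = +13°C.
Density altitude = 0 + 120 × (13) = 0 + (+1560) = 1560 ft.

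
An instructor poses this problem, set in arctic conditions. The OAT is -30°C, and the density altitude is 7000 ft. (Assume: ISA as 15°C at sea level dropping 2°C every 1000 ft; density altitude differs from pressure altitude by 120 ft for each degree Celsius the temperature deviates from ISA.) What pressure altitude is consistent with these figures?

DA = PA + 120 × (OAT − (15 − 2·PA/1000)) = PA + 120·OAT − 1800 + 0.24·PA = 1.24·PA + 120·OAT − 1800.
So 1.24·PA = 7000 − 120 × (-30) + 1800 = 12400.
PA = 12400 / 1.24 = 10000 ft.

10000 ft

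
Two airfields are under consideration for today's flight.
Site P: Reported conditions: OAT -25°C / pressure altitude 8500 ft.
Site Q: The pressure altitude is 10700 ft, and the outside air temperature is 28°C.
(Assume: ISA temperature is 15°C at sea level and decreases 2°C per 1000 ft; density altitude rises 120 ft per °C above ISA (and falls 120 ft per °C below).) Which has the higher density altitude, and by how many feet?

Site Q by 9088 ft

Site P: ISA temp = -2°C, deviation -23°C, DA = 8500 + 120 × (-23) = 5740 ft.
Site Q: ISA temp = -6.4°C, deviation +34.4°C, DA = 10700 + 120 × 34.4 = 14828 ft.
Site Q is higher by 14828 − 5740 = 9088 ft.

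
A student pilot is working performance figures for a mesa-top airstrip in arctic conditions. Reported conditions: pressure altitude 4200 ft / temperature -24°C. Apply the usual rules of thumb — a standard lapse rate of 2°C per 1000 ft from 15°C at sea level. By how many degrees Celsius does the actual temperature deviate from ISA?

ISA-30.6°C

ISA temperature at 4200 ft = 15 − 2 × (4200/1000) = 6.6°C.
Deviation = OAT − ISA = -24 − 6.6 = -30.6°C.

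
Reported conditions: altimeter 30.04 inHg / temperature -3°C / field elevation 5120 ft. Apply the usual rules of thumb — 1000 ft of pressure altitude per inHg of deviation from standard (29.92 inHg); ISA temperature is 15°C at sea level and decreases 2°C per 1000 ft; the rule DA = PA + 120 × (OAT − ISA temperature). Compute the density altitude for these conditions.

4040 ft

Pressure altitude = 5120 + (29.92 − 30.04) × 1000 = 5120 + (-120) = 5000 ft.
ISA temperature at 5000 ft = 15 − 2 × (5000/1000) = 5°C.
ISA deviation = -3 − 5 = -8°C.
Density altitude = 5000 + 120 × (-8) = 4040 ft.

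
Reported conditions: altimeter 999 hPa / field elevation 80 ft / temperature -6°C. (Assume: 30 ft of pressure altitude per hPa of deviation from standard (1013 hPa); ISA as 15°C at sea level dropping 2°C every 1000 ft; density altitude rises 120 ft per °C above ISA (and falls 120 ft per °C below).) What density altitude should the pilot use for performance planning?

-1900 ft

Pressure altitude = 80 + (1013 − 999) × 30 = 80 + (+420) = 500 ft.
ISA temperature at 500 ft = 15 − 2 × (500/1000) = 14°C.
ISA deviation = -6 − 14 = -20°C.
Density altitude = 500 + 120 × (-20) = -1900 ft.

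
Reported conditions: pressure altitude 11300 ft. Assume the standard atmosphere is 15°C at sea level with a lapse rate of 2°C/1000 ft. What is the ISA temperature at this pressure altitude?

-7.6°C

ISA temperature = 15 − 2 × (11300/1000) = 15 − 22.6 = -7.6°C.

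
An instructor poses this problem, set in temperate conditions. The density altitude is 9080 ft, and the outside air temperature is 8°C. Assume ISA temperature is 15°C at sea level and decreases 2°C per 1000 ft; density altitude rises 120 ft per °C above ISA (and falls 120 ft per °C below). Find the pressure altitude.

8000 ft

DA = PA + 120 × (OAT − (15 − 2·PA/1000)) = PA + 120·OAT − 1800 + 0.24·PA = 1.24·PA + 120·OAT − 1800.
So 1.24·PA = 9080 − 120 × 8 + 1800 = 9920.
PA = 9920 / 1.24 = 8000 ft.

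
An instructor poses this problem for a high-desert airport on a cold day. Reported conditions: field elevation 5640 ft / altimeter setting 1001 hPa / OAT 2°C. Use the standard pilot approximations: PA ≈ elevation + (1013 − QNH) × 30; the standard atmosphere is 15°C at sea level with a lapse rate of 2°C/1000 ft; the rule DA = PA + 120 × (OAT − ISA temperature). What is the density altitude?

Pressure altitude = 5640 + (1013 − 1001) × 30 = 5640 + (+360) = 6000 ft.
ISA temperature at 6000 ft = 15 − 2 × (6000/1000) = 3°C.
ISA deviation = 2 − 3 = -1°C.
Density altitude = 6000 + 120 × (-1) = 5880 ft.

5880 ft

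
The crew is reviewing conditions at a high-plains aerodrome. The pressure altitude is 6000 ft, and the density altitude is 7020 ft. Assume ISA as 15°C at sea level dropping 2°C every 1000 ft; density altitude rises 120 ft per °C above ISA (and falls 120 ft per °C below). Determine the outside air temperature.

11.5°C

Density altitude − pressure altitude = 7020 − 6000 = +1020 ft.
At 120 ft/°C that is an ISA deviation of 1020/120 = +8.5°C.
ISA temperature at 6000 ft = 15 − 2 × (6000/1000) = 3°C.
OAT = ISA + deviation = 3 + (+8.5) = 11.5°C.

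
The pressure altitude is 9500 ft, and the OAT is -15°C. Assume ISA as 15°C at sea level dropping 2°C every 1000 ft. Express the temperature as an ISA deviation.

ISA-11°C

ISA temperature at 9500 ft = 15 − 2 × (9500/1000) = -4°C.
Deviation = OAT − ISA = -15 − (-4) = -11°C.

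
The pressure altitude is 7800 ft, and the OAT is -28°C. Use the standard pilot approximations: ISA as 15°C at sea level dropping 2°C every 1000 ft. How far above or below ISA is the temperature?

ISA temperature at 7800 ft = 15 − 2 × (7800/1000) = -0.6°C.
Deviation = OAT − ISA = -28 − (-0.6) = -27.4°C.

ISA-27.4°C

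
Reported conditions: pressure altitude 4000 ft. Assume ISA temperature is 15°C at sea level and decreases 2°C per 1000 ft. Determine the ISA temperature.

7°C

ISA temperature = 15 − 2 × (4000/1000) = 15 − 8 = 7°C.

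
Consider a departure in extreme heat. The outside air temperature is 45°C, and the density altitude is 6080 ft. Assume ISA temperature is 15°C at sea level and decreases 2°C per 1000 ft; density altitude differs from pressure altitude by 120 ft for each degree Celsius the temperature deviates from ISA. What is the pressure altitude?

2000 ft

DA = PA + 120 × (OAT − (15 − 2·PA/1000)) = PA + 120·OAT − 1800 + 0.24·PA = 1.24·PA + 120·OAT − 1800.
So 1.24·PA = 6080 − 120 × 45 + 1800 = 2480.
PA = 2480 / 1.24 = 2000 ft.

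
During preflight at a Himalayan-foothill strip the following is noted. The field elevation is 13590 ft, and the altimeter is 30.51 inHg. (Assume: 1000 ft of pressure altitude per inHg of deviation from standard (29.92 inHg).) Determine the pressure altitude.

13000 ft

Pressure correction = (29.92 − 30.51) × 1000 = -590 ft.
Pressure altitude = 13590 + (-590) = 13000 ft.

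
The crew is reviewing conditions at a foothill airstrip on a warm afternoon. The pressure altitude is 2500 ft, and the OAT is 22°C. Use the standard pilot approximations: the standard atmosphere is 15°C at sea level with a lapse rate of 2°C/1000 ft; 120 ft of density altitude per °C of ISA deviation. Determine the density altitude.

3940 ft

ISA temperature at 2500 ft = 15 − 2 × (2500/1000) = 10°C.
ISA deviation = 22 − 10 = +12°C.
Density altitude = 2500 + 120 × (12) = 2500 + (+1440) = 3940 ft.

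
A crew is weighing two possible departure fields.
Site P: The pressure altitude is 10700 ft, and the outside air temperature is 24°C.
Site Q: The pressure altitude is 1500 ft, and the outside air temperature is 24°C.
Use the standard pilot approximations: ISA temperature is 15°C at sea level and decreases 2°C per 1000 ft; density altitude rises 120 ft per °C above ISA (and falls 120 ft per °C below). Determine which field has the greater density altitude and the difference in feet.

Site P by 11408 ft

Site P: ISA temp = -6.4°C, deviation +30.4°C, DA = 10700 + 120 × 30.4 = 14348 ft.
Site Q: ISA temp = 12°C, deviation +12°C, DA = 1500 + 120 × 12 = 2940 ft.
Site P is higher by 14348 − 2940 = 11408 ft.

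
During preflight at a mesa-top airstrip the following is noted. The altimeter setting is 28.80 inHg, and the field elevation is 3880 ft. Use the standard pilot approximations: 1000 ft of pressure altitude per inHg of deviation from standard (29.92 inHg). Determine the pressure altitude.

Pressure correction = (29.92 − 28.80) × 1000 = +1120 ft.
Pressure altitude = 3880 + (+1120) = 5000 ft.

5000 ft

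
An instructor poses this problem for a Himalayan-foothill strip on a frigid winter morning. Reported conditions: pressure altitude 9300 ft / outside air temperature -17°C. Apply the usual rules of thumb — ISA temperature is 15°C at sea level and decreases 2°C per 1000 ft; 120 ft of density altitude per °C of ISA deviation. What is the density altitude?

ISA temperature at 9300 ft = 15 − 2 × (9300/1000) = -3.6°C.
ISA deviation = -17 − (-3.6) = -13.4°C.
Density altitude = 9300 + 120 × (-13.4) = 9300 + (-1608) = 7692 ft.

7692 ft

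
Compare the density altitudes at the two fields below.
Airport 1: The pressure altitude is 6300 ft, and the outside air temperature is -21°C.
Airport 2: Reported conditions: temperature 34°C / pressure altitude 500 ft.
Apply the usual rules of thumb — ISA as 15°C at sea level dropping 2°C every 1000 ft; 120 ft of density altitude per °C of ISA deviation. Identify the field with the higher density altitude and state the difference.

Airport 1 by 592 ft

Airport 1: ISA temp = 2.4°C, deviation -23.4°C, DA = 6300 + 120 × (-23.4) = 3492 ft.
Airport 2: ISA temp = 14°C, deviation +20°C, DA = 500 + 120 × 20 = 2900 ft.
Airport 1 is higher by 3492 − 2900 = 592 ft.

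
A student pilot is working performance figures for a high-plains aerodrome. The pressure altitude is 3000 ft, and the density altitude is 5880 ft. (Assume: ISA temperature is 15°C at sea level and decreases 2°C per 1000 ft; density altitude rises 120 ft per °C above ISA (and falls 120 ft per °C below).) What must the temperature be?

33°C

Density altitude − pressure altitude = 5880 − 3000 = +2880 ft.
At 120 ft/°C that is an ISA deviation of 2880/120 = +24°C.
ISA temperature at 3000 ft = 15 − 2 × (3000/1000) = 9°C.
OAT = ISA + deviation = 9 + (+24) = 33°C.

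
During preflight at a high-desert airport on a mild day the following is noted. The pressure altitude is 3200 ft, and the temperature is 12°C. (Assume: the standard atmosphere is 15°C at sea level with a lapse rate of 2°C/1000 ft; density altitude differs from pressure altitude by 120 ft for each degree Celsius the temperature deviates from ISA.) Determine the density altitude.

ISA temperature at 3200 ft = 15 − 2 × (3200/1000) = 8.6°C.
ISA deviation = 12 − 8.6 = +3.4°C.
Density altitude = 3200 + 120 × (3.4) = 3200 + (+408) = 3608 ft.

3608 ft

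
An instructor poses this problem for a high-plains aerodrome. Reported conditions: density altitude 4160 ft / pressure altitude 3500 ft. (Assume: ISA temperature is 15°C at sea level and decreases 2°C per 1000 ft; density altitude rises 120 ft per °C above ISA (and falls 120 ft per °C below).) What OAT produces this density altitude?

Density altitude − pressure altitude = 4160 − 3500 = +660 ft.
At 120 ft/°C that is an ISA deviation of 660/120 = +5.5°C.
ISA temperature at 3500 ft = 15 − 2 × (3500/1000) = 8°C.
OAT = ISA + deviation = 8 + (+5.5) = 13.5°C.

13.5°C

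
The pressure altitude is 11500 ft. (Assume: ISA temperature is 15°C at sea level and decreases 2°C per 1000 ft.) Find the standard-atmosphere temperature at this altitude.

-8°C

ISA temperature = 15 − 2 × (11500/1000) = 15 − 23 = -8°C.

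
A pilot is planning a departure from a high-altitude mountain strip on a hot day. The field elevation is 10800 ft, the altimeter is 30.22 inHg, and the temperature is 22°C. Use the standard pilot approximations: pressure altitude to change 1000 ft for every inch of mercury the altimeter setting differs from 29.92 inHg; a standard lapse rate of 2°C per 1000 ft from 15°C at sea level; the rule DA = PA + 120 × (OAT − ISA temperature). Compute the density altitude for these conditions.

13860 ft

Pressure altitude = 10800 + (29.92 − 30.22) × 1000 = 10800 + (-300) = 10500 ft.
ISA temperature at 10500 ft = 15 − 2 × (10500/1000) = -6°C.
ISA deviation = 22 − (-6) = +28°C.
Density altitude = 10500 + 120 × (28) = 13860 ft.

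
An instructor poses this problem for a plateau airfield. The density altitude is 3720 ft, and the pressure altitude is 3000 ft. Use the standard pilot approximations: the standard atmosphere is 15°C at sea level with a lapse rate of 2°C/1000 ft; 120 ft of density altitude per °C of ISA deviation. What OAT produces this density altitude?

15°C

Density altitude − pressure altitude = 3720 − 3000 = +720 ft.
At 120 ft/°C that is an ISA deviation of 720/120 = +6°C.
ISA temperature at 3000 ft = 15 − 2 × (3000/1000) = 9°C.
OAT = ISA + deviation = 9 + (+6) = 15°C.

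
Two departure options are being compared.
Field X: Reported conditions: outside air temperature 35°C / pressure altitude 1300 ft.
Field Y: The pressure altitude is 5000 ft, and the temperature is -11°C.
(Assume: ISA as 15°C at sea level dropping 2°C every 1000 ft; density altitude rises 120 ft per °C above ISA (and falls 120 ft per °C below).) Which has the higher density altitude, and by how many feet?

Field X by 932 ft

Field X: ISA temp = 12.4°C, deviation +22.6°C, DA = 1300 + 120 × 22.6 = 4012 ft.
Field Y: ISA temp = 5°C, deviation -16°C, DA = 5000 + 120 × (-16) = 3080 ft.
Field X is higher by 4012 − 3080 = 932 ft.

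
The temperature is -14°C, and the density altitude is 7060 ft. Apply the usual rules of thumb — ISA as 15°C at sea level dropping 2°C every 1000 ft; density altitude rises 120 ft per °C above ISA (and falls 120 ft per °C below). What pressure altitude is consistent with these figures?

8500 ft

DA = PA + 120 × (OAT − (15 − 2·PA/1000)) = PA + 120·OAT − 1800 + 0.24·PA = 1.24·PA + 120·OAT − 1800.
So 1.24·PA = 7060 − 120 × (-14) + 1800 = 10540.
PA = 10540 / 1.24 = 8500 ft.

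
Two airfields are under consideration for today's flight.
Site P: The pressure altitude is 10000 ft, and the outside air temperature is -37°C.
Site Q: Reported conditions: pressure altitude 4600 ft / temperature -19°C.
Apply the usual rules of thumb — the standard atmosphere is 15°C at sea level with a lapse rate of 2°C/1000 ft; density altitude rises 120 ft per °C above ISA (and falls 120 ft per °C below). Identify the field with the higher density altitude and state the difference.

Site P by 4536 ft

Site P: ISA temp = -5°C, deviation -32°C, DA = 10000 + 120 × (-32) = 6160 ft.
Site Q: ISA temp = 5.8°C, deviation -24.8°C, DA = 4600 + 120 × (-24.8) = 1624 ft.
Site P is higher by 6160 − 1624 = 4536 ft.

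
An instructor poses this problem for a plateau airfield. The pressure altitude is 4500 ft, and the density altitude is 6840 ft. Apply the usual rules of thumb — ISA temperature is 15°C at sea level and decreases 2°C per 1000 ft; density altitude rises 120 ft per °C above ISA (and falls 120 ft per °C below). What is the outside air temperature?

25.5°C

Density altitude − pressure altitude = 6840 − 4500 = +2340 ft.
At 120 ft/°C that is an ISA deviation of 2340/120 = +19.5°C.
ISA temperature at 4500 ft = 15 − 2 × (4500/1000) = 6°C.
OAT = ISA + deviation = 6 + (+19.5) = 25.5°C.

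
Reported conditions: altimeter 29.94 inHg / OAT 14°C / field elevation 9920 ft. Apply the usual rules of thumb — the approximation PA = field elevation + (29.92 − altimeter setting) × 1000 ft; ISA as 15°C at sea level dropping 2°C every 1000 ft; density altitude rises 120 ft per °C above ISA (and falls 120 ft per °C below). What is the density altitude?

Pressure altitude = 9920 + (29.92 − 29.94) × 1000 = 9920 + (-20) = 9900 ft.
ISA temperature at 9900 ft = 15 − 2 × (9900/1000) = -4.8°C.
ISA deviation = 14 − (-4.8) = +18.8°C.
Density altitude = 9900 + 120 × (18.8) = 12156 ft.

12156 ft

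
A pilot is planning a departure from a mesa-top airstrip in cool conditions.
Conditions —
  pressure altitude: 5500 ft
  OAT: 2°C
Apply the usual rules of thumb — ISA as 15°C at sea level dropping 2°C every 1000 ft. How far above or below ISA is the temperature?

ISA-2°C

ISA temperature at 5500 ft = 15 − 2 × (5500/1000) = 4°C.
Deviation = OAT − ISA = 2 − 4 = -2°C.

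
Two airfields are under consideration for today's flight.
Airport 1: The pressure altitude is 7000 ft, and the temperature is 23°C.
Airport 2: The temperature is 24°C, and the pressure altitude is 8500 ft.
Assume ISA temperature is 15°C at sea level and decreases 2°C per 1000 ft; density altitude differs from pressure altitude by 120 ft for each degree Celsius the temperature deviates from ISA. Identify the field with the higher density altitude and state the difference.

Airport 2 by 1980 ft

Airport 1: ISA temp = 1°C, deviation +22°C, DA = 7000 + 120 × 22 = 9640 ft.
Airport 2: ISA temp = -2°C, deviation +26°C, DA = 8500 + 120 × 26 = 11620 ft.
Airport 2 is higher by 11620 − 9640 = 1980 ft.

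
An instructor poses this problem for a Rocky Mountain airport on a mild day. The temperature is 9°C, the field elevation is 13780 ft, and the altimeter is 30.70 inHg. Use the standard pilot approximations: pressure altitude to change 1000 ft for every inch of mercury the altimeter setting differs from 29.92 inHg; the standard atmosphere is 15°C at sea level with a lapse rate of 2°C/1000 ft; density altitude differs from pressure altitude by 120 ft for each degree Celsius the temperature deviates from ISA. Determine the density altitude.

Pressure altitude = 13780 + (29.92 − 30.70) × 1000 = 13780 + (-780) = 13000 ft.
ISA temperature at 13000 ft = 15 − 2 × (13000/1000) = -11°C.
ISA deviation = 9 − (-11) = +20°C.
Density altitude = 13000 + 120 × (20) = 15400 ft.

15400 ft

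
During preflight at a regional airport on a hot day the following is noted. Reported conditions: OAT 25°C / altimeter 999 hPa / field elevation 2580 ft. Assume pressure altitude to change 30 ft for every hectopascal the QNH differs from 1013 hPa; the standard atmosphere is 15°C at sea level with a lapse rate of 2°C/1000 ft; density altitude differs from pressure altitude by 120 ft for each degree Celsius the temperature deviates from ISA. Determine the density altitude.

Pressure altitude = 2580 + (1013 − 999) × 30 = 2580 + (+420) = 3000 ft.
ISA temperature at 3000 ft = 15 − 2 × (3000/1000) = 9°C.
ISA deviation = 25 − 9 = +16°C.
Density altitude = 3000 + 120 × (16) = 4920 ft.

4920 ft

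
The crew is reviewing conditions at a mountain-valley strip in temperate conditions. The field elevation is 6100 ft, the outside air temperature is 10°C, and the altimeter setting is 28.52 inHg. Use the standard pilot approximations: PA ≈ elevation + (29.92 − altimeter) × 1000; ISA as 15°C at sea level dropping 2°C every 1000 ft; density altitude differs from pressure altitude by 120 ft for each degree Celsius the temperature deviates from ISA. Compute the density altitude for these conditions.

8700 ft

Pressure altitude = 6100 + (29.92 − 28.52) × 1000 = 6100 + (+1400) = 7500 ft.
ISA temperature at 7500 ft = 15 − 2 × (7500/1000) = 0°C.
ISA deviation = 10 − 0 = +10°C.
Density altitude = 7500 + 120 × (10) = 8700 ft.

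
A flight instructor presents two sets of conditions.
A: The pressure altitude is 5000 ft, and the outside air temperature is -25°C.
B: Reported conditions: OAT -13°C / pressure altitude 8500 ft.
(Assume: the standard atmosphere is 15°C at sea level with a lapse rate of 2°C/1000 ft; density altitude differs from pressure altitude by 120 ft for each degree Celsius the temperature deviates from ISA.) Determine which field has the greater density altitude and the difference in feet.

A: ISA temp = 5°C, deviation -30°C, DA = 5000 + 120 × (-30) = 1400 ft.
B: ISA temp = -2°C, deviation -11°C, DA = 8500 + 120 × (-11) = 7180 ft.
B is higher by 7180 − 1400 = 5780 ft.

B by 5780 ft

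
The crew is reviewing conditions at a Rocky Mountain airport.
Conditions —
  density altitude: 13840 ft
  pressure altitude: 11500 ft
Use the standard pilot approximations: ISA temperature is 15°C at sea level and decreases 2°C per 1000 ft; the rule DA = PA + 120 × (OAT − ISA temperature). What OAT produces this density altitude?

Density altitude − pressure altitude = 13840 − 11500 = +2340 ft.
At 120 ft/°C that is an ISA deviation of 2340/120 = +19.5°C.
ISA temperature at 11500 ft = 15 − 2 × (11500/1000) = -8°C.
OAT = ISA + deviation = -8 + (+19.5) = 11.5°C.

11.5°C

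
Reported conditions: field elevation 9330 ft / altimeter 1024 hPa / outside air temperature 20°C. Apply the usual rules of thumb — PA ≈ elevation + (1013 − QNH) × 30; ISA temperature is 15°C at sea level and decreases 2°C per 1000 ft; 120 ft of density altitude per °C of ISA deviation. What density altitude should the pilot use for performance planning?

Pressure altitude = 9330 + (1013 − 1024) × 30 = 9330 + (-330) = 9000 ft.
ISA temperature at 9000 ft = 15 − 2 × (9000/1000) = -3°C.
ISA deviation = 20 − (-3) = +23°C.
Density altitude = 9000 + 120 × (23) = 11760 ft.

11760 ft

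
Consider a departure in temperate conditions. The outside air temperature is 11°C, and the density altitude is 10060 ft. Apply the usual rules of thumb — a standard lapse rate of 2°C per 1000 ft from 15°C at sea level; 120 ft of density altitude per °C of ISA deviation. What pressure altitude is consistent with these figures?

DA = PA + 120 × (OAT − (15 − 2·PA/1000)) = PA + 120·OAT − 1800 + 0.24·PA = 1.24·PA + 120·OAT − 1800.
So 1.24·PA = 10060 − 120 × 11 + 1800 = 10540.
PA = 10540 / 1.24 = 8500 ft.

8500 ft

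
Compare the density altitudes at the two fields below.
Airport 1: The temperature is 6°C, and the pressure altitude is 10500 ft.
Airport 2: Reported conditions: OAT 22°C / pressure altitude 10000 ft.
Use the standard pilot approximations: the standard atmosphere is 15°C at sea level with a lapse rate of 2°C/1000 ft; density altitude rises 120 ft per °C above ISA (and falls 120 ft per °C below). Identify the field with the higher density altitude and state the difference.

Airport 1: ISA temp = -6°C, deviation +12°C, DA = 10500 + 120 × 12 = 11940 ft.
Airport 2: ISA temp = -5°C, deviation +27°C, DA = 10000 + 120 × 27 = 13240 ft.
Airport 2 is higher by 13240 − 11940 = 1300 ft.

Airport 2 by 1300 ft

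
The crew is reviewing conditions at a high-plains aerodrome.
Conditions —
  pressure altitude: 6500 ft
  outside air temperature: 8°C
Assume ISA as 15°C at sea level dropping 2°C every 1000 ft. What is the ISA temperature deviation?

ISA+6°C

ISA temperature at 6500 ft = 15 − 2 × (6500/1000) = 2°C.
Deviation = OAT − ISA = 8 − 2 = +6°C.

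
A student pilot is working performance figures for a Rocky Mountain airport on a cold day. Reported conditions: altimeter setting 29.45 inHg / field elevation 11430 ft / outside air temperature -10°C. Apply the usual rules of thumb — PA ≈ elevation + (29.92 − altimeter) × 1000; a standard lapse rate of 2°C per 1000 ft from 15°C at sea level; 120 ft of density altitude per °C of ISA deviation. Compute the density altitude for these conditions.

Pressure altitude = 11430 + (29.92 − 29.45) × 1000 = 11430 + (+470) = 11900 ft.
ISA temperature at 11900 ft = 15 − 2 × (11900/1000) = -8.8°C.
ISA deviation = -10 − (-8.8) = -1.2°C.
Density altitude = 11900 + 120 × (-1.2) = 11756 ft.

11756 ft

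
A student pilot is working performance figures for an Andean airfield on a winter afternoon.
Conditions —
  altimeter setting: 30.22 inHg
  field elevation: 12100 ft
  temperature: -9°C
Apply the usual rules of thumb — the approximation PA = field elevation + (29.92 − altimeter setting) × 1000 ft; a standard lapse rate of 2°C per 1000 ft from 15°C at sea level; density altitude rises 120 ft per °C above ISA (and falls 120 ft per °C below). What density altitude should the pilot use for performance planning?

11752 ft

Pressure altitude = 12100 + (29.92 − 30.22) × 1000 = 12100 + (-300) = 11800 ft.
ISA temperature at 11800 ft = 15 − 2 × (11800/1000) = -8.6°C.
ISA deviation = -9 − (-8.6) = -0.4°C.
Density altitude = 11800 + 120 × (-0.4) = 11752 ft.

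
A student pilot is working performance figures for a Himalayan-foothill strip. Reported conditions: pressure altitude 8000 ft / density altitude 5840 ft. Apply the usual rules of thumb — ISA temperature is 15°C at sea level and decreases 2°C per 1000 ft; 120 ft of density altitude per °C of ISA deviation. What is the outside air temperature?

-19°C

Density altitude − pressure altitude = 5840 − 8000 = -2160 ft.
At 120 ft/°C that is an ISA deviation of -2160/120 = -18°C.
ISA temperature at 8000 ft = 15 − 2 × (8000/1000) = -1°C.
OAT = ISA + deviation = -1 + (-18) = -19°C.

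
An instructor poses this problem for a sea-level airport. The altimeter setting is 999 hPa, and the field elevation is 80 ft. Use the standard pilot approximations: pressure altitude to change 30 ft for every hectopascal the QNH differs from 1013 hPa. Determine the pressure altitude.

Pressure correction = (1013 − 999) × 30 = +420 ft.
Pressure altitude = 80 + (+420) = 500 ft.

500 ft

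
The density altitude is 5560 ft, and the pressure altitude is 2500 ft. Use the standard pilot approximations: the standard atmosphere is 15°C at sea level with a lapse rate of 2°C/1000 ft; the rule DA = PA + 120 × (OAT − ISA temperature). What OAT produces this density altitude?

35.5°C

Density altitude − pressure altitude = 5560 − 2500 = +3060 ft.
At 120 ft/°C that is an ISA deviation of 3060/120 = +25.5°C.
ISA temperature at 2500 ft = 15 − 2 × (2500/1000) = 10°C.
OAT = ISA + deviation = 10 + (+25.5) = 35.5°C.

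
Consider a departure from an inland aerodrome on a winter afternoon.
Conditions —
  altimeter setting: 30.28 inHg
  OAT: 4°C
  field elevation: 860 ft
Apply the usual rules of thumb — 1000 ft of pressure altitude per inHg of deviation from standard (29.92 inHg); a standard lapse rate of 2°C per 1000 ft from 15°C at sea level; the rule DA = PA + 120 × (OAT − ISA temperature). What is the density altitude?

Pressure altitude = 860 + (29.92 − 30.28) × 1000 = 860 + (-360) = 500 ft.
ISA temperature at 500 ft = 15 − 2 × (500/1000) = 14°C.
ISA deviation = 4 − 14 = -10°C.
Density altitude = 500 + 120 × (-10) = -700 ft.

-700 ft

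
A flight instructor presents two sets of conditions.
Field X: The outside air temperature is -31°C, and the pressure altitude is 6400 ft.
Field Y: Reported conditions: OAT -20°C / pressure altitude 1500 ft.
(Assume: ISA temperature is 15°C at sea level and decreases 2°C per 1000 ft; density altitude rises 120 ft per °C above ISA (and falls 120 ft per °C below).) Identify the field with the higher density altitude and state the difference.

Field X: ISA temp = 2.2°C, deviation -33.2°C, DA = 6400 + 120 × (-33.2) = 2416 ft.
Field Y: ISA temp = 12°C, deviation -32°C, DA = 1500 + 120 × (-32) = -2340 ft.
Field X is higher by 2416 − (-2340) = 4756 ft.

Field X by 4756 ft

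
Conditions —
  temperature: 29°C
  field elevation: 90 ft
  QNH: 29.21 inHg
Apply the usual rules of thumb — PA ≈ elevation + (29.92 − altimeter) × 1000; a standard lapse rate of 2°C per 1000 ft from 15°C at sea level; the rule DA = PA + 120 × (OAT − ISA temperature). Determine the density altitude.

Pressure altitude = 90 + (29.92 − 29.21) × 1000 = 90 + (+710) = 800 ft.
ISA temperature at 800 ft = 15 − 2 × (800/1000) = 13.4°C.
ISA deviation = 29 − 13.4 = +15.6°C.
Density altitude = 800 + 120 × (15.6) = 2672 ft.

2672 ft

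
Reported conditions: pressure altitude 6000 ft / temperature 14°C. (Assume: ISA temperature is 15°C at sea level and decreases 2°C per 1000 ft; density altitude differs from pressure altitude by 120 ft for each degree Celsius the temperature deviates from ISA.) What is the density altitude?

ISA temperature at 6000 ft = 15 − 2 × (6000/1000) = 3°C.
ISA deviation = 14 − 3 = +11°C.
Density altitude = 6000 + 120 × (11) = 6000 + (+1320) = 7320 ft.

7320 ft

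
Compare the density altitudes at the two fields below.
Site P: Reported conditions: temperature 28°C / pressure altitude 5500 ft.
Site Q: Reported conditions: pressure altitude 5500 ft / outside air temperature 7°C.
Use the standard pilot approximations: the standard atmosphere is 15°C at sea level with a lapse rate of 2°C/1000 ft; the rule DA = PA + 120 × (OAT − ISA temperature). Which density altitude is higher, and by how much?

Site P by 2520 ft

Site P: ISA temp = 4°C, deviation +24°C, DA = 5500 + 120 × 24 = 8380 ft.
Site Q: ISA temp = 4°C, deviation +3°C, DA = 5500 + 120 × 3 = 5860 ft.
Site P is higher by 8380 − 5860 = 2520 ft.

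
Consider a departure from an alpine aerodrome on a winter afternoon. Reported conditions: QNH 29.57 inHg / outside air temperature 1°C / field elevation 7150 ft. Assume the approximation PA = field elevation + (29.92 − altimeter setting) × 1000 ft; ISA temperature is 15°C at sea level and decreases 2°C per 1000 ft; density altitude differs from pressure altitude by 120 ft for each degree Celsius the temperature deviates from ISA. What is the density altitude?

7620 ft

Pressure altitude = 7150 + (29.92 − 29.57) × 1000 = 7150 + (+350) = 7500 ft.
ISA temperature at 7500 ft = 15 − 2 × (7500/1000) = 0°C.
ISA deviation = 1 − 0 = +1°C.
Density altitude = 7500 + 120 × (1) = 7620 ft.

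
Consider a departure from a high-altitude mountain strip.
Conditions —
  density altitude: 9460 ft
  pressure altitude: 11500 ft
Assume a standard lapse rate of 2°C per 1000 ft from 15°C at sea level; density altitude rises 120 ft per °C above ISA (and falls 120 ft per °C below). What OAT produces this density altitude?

Density altitude − pressure altitude = 9460 − 11500 = -2040 ft.
At 120 ft/°C that is an ISA deviation of -2040/120 = -17°C.
ISA temperature at 11500 ft = 15 − 2 × (11500/1000) = -8°C.
OAT = ISA + deviation = -8 + (-17) = -25°C.

-25°C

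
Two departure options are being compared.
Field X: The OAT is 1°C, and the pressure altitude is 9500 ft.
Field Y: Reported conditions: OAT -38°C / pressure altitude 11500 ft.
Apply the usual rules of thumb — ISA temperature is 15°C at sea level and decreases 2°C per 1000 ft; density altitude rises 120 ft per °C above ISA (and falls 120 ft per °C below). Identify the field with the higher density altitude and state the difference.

Field X by 2200 ft

Field X: ISA temp = -4°C, deviation +5°C, DA = 9500 + 120 × 5 = 10100 ft.
Field Y: ISA temp = -8°C, deviation -30°C, DA = 11500 + 120 × (-30) = 7900 ft.
Field X is higher by 10100 − 7900 = 2200 ft.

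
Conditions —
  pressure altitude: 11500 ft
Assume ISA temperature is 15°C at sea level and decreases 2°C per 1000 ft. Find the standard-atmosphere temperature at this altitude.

ISA temperature = 15 − 2 × (11500/1000) = 15 − 23 = -8°C.

-8°C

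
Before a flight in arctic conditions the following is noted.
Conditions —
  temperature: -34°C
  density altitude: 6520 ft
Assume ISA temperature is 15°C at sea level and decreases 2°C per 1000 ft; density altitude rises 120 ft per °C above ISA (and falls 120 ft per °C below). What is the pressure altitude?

10000 ft

DA = PA + 120 × (OAT − (15 − 2·PA/1000)) = PA + 120·OAT − 1800 + 0.24·PA = 1.24·PA + 120·OAT − 1800.
So 1.24·PA = 6520 − 120 × (-34) + 1800 = 12400.
PA = 12400 / 1.24 = 10000 ft.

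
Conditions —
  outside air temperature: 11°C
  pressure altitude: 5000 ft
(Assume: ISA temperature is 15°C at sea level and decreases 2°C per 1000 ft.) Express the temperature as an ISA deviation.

ISA+6°C

ISA temperature at 5000 ft = 15 − 2 × (5000/1000) = 5°C.
Deviation = OAT − ISA = 11 − 5 = +6°C.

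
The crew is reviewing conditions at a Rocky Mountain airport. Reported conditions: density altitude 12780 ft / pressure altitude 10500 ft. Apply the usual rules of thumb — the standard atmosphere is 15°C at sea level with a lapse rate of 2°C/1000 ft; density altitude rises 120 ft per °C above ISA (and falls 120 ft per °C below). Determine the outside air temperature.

13°C

Density altitude − pressure altitude = 12780 − 10500 = +2280 ft.
At 120 ft/°C that is an ISA deviation of 2280/120 = +19°C.
ISA temperature at 10500 ft = 15 − 2 × (10500/1000) = -6°C.
OAT = ISA + deviation = -6 + (+19) = 13°C.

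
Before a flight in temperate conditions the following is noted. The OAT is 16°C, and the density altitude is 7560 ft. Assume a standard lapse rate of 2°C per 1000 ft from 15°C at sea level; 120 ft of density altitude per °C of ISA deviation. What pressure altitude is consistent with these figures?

DA = PA + 120 × (OAT − (15 − 2·PA/1000)) = PA + 120·OAT − 1800 + 0.24·PA = 1.24·PA + 120·OAT − 1800.
So 1.24·PA = 7560 − 120 × 16 + 1800 = 7440.
PA = 7440 / 1.24 = 6000 ft.

6000 ft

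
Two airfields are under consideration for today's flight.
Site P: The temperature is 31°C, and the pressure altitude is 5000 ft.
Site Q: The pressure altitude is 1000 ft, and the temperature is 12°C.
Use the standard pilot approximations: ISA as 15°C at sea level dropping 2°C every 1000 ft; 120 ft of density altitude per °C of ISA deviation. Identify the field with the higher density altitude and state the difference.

Site P: ISA temp = 5°C, deviation +26°C, DA = 5000 + 120 × 26 = 8120 ft.
Site Q: ISA temp = 13°C, deviation -1°C, DA = 1000 + 120 × (-1) = 880 ft.
Site P is higher by 8120 − 880 = 7240 ft.

Site P by 7240 ft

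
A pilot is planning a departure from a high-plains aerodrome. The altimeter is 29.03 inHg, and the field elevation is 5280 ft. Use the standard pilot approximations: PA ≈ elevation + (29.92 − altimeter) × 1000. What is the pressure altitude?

6170 ft

Pressure correction = (29.92 − 29.03) × 1000 = +890 ft.
Pressure altitude = 5280 + (+890) = 6170 ft.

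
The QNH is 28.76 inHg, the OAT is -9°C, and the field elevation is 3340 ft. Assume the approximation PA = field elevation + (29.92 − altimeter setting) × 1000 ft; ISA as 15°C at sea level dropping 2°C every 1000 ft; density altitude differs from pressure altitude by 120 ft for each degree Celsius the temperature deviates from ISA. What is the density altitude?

2700 ft

Pressure altitude = 3340 + (29.92 − 28.76) × 1000 = 3340 + (+1160) = 4500 ft.
ISA temperature at 4500 ft = 15 − 2 × (4500/1000) = 6°C.
ISA deviation = -9 − 6 = -15°C.
Density altitude = 4500 + 120 × (-15) = 2700 ft.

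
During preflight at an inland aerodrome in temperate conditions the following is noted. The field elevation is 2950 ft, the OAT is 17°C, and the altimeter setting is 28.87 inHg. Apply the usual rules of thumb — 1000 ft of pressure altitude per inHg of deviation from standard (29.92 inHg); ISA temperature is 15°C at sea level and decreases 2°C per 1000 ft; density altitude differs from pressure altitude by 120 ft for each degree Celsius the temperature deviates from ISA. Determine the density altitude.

Pressure altitude = 2950 + (29.92 − 28.87) × 1000 = 2950 + (+1050) = 4000 ft.
ISA temperature at 4000 ft = 15 − 2 × (4000/1000) = 7°C.
ISA deviation = 17 − 7 = +10°C.
Density altitude = 4000 + 120 × (10) = 5200 ft.

5200 ft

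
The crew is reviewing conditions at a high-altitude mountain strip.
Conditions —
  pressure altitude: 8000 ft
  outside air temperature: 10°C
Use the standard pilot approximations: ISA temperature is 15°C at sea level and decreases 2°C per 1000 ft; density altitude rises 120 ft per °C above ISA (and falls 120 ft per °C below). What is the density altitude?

ISA temperature at 8000 ft = 15 − 2 × (8000/1000) = -1°C.
ISA deviation = 10 − (-1) = +11°C.
Density altitude = 8000 + 120 × (11) = 8000 + (+1320) = 9320 ft.

9320 ft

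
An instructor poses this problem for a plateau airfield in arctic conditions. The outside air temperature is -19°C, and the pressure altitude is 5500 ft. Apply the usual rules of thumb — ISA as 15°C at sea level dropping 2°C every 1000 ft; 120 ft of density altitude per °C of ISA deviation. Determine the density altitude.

2740 ft

ISA temperature at 5500 ft = 15 − 2 × (5500/1000) = 4°C.
ISA deviation = -19 − 4 = -23°C.
Density altitude = 5500 + 120 × (-23) = 5500 + (-2760) = 2740 ft.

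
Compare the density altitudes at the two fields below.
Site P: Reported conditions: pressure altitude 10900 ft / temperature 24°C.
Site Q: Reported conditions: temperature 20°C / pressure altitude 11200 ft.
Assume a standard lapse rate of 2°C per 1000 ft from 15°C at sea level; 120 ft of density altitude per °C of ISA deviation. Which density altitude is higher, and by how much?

Site P: ISA temp = -6.8°C, deviation +30.8°C, DA = 10900 + 120 × 30.8 = 14596 ft.
Site Q: ISA temp = -7.4°C, deviation +27.4°C, DA = 11200 + 120 × 27.4 = 14488 ft.
Site P is higher by 14596 − 14488 = 108 ft.

Site P by 108 ft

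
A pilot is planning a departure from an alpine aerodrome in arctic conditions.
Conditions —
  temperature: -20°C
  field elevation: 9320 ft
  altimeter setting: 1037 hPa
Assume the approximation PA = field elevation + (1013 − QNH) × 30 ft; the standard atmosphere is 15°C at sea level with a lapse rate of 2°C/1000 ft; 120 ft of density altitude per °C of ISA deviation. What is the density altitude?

6464 ft

Pressure altitude = 9320 + (1013 − 1037) × 30 = 9320 + (-720) = 8600 ft.
ISA temperature at 8600 ft = 15 − 2 × (8600/1000) = -2.2°C.
ISA deviation = -20 − (-2.2) = -17.8°C.
Density altitude = 8600 + 120 × (-17.8) = 6464 ft.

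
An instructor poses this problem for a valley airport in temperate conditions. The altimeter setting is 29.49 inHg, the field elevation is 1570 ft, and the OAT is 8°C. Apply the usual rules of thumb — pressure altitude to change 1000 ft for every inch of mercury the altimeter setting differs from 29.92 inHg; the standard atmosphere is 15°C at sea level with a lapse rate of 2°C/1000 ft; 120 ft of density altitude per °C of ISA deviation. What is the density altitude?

1640 ft

Pressure altitude = 1570 + (29.92 − 29.49) × 1000 = 1570 + (+430) = 2000 ft.
ISA temperature at 2000 ft = 15 − 2 × (2000/1000) = 11°C.
ISA deviation = 8 − 11 = -3°C.
Density altitude = 2000 + 120 × (-3) = 1640 ft.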